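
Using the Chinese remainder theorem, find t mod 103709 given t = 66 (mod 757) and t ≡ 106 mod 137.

23533

757⁻¹ mod 137: 757*59 ≡ 1 (mod 137), so 757⁻¹ ≡ 59.
t = 66 + 757*((106 − 66)*59 mod 137) = 66 + 757*31 = 23533.
Check: 23533 mod 757 = 66, 23533 mod 137 = 106. ✓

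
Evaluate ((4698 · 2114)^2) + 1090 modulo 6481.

4698 · 2114 = 9931572 ≡ 2680 (mod 6481)
(2680)^2 ≡ 1452 (mod 6481)
1452 + 1090 = 2542

2542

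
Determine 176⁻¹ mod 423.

137

Run the extended Euclidean algorithm:
423 = 2×176 + 71
176 = 2×71 + 34
71 = 2×34 + 3
34 = 11×3 + 1
3 = 3×1 + 0
gcd(176, 423) = 1, so the inverse exists.
Back-substitute for 1:
1 = 1×34 − 11×3
  = −11×71 + 23×34
  = 23×176 − 57×71
  = −57×423 + 137×176
So 176⁻¹ ≡ 137 (mod 423).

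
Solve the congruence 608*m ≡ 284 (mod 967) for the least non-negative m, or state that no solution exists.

gcd(608, 967) = 1, so a unique solution mod 967 exists.
608⁻¹ ≡ 167 (mod 967).
m ≡ 167*284 ≡ 45 (mod 967).

45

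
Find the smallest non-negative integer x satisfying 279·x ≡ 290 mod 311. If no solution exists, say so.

gcd(279, 311) = 1, so a unique solution mod 311 exists.
279⁻¹ ≡ 68 (mod 311).
x ≡ 68·290 ≡ 127 (mod 311).

127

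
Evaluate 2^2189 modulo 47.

16

2189 in binary is 100010001101, i.e. 2189 = 2048 + 128 + 8 + 4 + 1.
2^1 ≡ 2 (mod 47)
2^2 ≡ 2^2 = 4 (mod 47)
2^4 ≡ 4^2 = 16 (mod 47)
2^8 ≡ 16^2 = 256 ≡ 21 (mod 47)
2^16 ≡ 21^2 = 441 ≡ 18 (mod 47)
2^32 ≡ 18^2 = 324 ≡ 42 (mod 47)
2^64 ≡ 42^2 = 1764 ≡ 25 (mod 47)
2^128 ≡ 25^2 = 625 ≡ 14 (mod 47)
2^256 ≡ 14^2 = 196 ≡ 8 (mod 47)
2^512 ≡ 8^2 = 64 ≡ 17 (mod 47)
2^1024 ≡ 17^2 = 289 ≡ 7 (mod 47)
2^2048 ≡ 7^2 = 49 ≡ 2 (mod 47)
2^2189 = 2^2048 * 2^128 * 2^8 * 2^4 * 2^1 ≡ 2 * 14 * 21 * 16 * 2 (mod 47).
Accumulate the product:
2 * 14 = 28
28 * 21 = 588 ≡ 24
24 * 16 = 384 ≡ 8
8 * 2 = 16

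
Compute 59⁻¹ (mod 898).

898 = 15*59 + 13
59 = 4*13 + 7
13 = 1*7 + 6
7 = 1*6 + 1
6 = 6*1 + 0
gcd(59, 898) = 1, so the inverse exists.
Bézout: 1 = −9*898 + 137*59.
So 59⁻¹ ≡ 137 (mod 898).

137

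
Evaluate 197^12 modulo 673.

578

Compute successive squares:
12 in binary is 1100, i.e. 12 = 8 + 4.
197^1 ≡ 197 (mod 673)
197^2 ≡ 197^2 = 38809 ≡ 448 (mod 673)
197^4 ≡ 448^2 = 200704 ≡ 150 (mod 673)
197^8 ≡ 150^2 = 22500 ≡ 291 (mod 673)
197^12 = 197^8 · 197^4 ≡ 291 · 150 (mod 673).
291 · 150 = 43650 ≡ 578 (mod 673).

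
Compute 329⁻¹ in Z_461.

227

By the extended Euclidean algorithm:
461 = 1·329 + 132
329 = 2·132 + 65
132 = 2·65 + 2
65 = 32·2 + 1
2 = 2·1 + 0
gcd(329, 461) = 1, so the inverse exists.
Back-substitute for 1:
1 = 1·65 − 32·2
  = −32·132 + 65·65
  = 65·329 − 162·132
  = −162·461 + 227·329
So 329⁻¹ ≡ 227 (mod 461).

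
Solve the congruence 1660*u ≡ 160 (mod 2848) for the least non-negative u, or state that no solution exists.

592

gcd(1660, 2848) = 4, and 4 | 160, so solutions exist.
Divide through by 4: 415*u = 40 (mod 712).
415⁻¹ ≡ 175 (mod 712).
u ≡ 175*40 ≡ 592 (mod 712).
The smallest non-negative solution is u = 592.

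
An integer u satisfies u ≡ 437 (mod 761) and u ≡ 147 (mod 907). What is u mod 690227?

313969

761⁻¹ mod 907: 761·205 ≡ 1 (mod 907), so 761⁻¹ ≡ 205.
u = 437 + 761·((147 − 437)·205 mod 907) = 437 + 761·412 = 313969.
Check: 313969 mod 761 = 437, 313969 mod 907 = 147. ✓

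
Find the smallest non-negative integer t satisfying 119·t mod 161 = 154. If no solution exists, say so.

4

gcd(119, 161) = 7, and 7 | 154, so solutions exist.
Divide through by 7: 17·t ≡ 22 mod 23.
17⁻¹ ≡ 19 (mod 23).
t ≡ 19·22 ≡ 4 (mod 23).
The smallest non-negative solution is t = 4.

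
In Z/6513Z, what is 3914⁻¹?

3992

6513 = 1*3914 + 2599
3914 = 1*2599 + 1315
2599 = 1*1315 + 1284
1315 = 1*1284 + 31
1284 = 41*31 + 13
31 = 2*13 + 5
13 = 2*5 + 3
5 = 1*3 + 2
3 = 1*2 + 1
2 = 2*1 + 0
gcd(3914, 6513) = 1, so the inverse exists.
Bézout: 1 = 1515*6513 − 2521*3914.
So 3914⁻¹ ≡ −2521 ≡ 3992 (mod 6513).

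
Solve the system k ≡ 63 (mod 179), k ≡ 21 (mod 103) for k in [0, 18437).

179⁻¹ mod 103: 179·61 ≡ 1 (mod 103), so 179⁻¹ ≡ 61.
k = 63 + 179·((21 − 63)·61 mod 103) = 63 + 179·13 = 2390.
Check: 2390 mod 179 = 63, 2390 mod 103 = 21. ✓

2390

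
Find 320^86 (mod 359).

138

Using repeated squaring:
320^1 ≡ 320 (mod 359)
320^2 ≡ 320^2 = 102400 ≡ 85 (mod 359)
320^4 ≡ 85^2 = 7225 ≡ 45 (mod 359)
320^8 ≡ 45^2 = 2025 ≡ 230 (mod 359)
320^16 ≡ 230^2 = 52900 ≡ 127 (mod 359)
320^32 ≡ 127^2 = 16129 ≡ 333 (mod 359)
320^64 ≡ 333^2 = 110889 ≡ 317 (mod 359)
320^86 = 320^64 · 320^16 · 320^4 · 320^2 ≡ 317 · 127 · 45 · 85 (mod 359).
Accumulate the product:
317 · 127 = 40259 ≡ 51
51 · 45 = 2295 ≡ 141
141 · 85 = 11985 ≡ 138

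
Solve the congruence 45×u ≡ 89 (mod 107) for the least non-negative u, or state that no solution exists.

21

gcd(45, 107) = 1, so a unique solution mod 107 exists.
45⁻¹ ≡ 88 (mod 107).
u ≡ 88×89 ≡ 21 (mod 107).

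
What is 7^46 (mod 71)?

40

46 in binary is 101110, i.e. 46 = 32 + 8 + 4 + 2.
7^1 ≡ 7 (mod 71)
7^2 ≡ 7^2 = 49 (mod 71)
7^4 ≡ 49^2 = 2401 ≡ 58 (mod 71)
7^8 ≡ 58^2 = 3364 ≡ 27 (mod 71)
7^16 ≡ 27^2 = 729 ≡ 19 (mod 71)
7^32 ≡ 19^2 = 361 ≡ 6 (mod 71)
7^46 = 7^32 × 7^8 × 7^4 × 7^2 ≡ 6 × 27 × 58 × 49 (mod 71).
Accumulate the product:
6 × 27 = 162 ≡ 20
20 × 58 = 1160 ≡ 24
24 × 49 = 1176 ≡ 40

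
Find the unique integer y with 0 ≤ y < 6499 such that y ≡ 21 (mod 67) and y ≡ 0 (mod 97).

67⁻¹ mod 97: 67·42 ≡ 1 (mod 97), so 67⁻¹ ≡ 42.
y = 21 + 67·((0 − 21)·42 mod 97) = 21 + 67·88 = 5917.

5917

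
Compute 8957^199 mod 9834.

8957^1 ≡ 8957 (mod 9834)
8957^2 ≡ 8957^2 = 80227849 ≡ 2077 (mod 9834)
8957^4 ≡ 2077^2 = 4313929 ≡ 6637 (mod 9834)
8957^8 ≡ 6637^2 = 44049769 ≡ 3283 (mod 9834)
8957^16 ≡ 3283^2 = 10778089 ≡ 25 (mod 9834)
8957^32 ≡ 25^2 = 625 (mod 9834)
8957^64 ≡ 625^2 = 390625 ≡ 7099 (mod 9834)
8957^128 ≡ 7099^2 = 50395801 ≡ 6385 (mod 9834)
8957^199 = 8957^128 · 8957^64 · 8957^4 · 8957^2 · 8957^1 ≡ 6385 · 7099 · 6637 · 2077 · 8957 (mod 9834).
Accumulate the product:
6385 · 7099 = 45327115 ≡ 2209
2209 · 6637 = 14661133 ≡ 8473
8473 · 2077 = 17598421 ≡ 5395
5395 · 8957 = 48323015 ≡ 8573

8573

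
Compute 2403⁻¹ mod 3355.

3355 = 1*2403 + 952
2403 = 2*952 + 499
952 = 1*499 + 453
499 = 1*453 + 46
453 = 9*46 + 39
46 = 1*39 + 7
39 = 5*7 + 4
7 = 1*4 + 3
4 = 1*3 + 1
3 = 3*1 + 0
gcd(2403, 3355) = 1, so the inverse exists.
Bézout: 1 = 679*3355 − 948*2403.
So 2403⁻¹ ≡ −948 ≡ 2407 (mod 3355).

2407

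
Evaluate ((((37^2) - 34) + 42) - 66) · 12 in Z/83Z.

45

(37)^2 ≡ 41 (mod 83)
41 - 34 = 7
7 + 42 = 49
49 - 66 = -17 ≡ 66 (mod 83)
66 · 12 = 792 ≡ 45 (mod 83)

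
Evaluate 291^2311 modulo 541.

504

By square-and-multiply:
2311 in binary is 100100000111, i.e. 2311 = 2048 + 256 + 4 + 2 + 1.
291^1 ≡ 291 (mod 541)
291^2 ≡ 291^2 = 84681 ≡ 285 (mod 541)
291^4 ≡ 285^2 = 81225 ≡ 75 (mod 541)
291^8 ≡ 75^2 = 5625 ≡ 215 (mod 541)
291^16 ≡ 215^2 = 46225 ≡ 240 (mod 541)
291^32 ≡ 240^2 = 57600 ≡ 254 (mod 541)
291^64 ≡ 254^2 = 64516 ≡ 137 (mod 541)
291^128 ≡ 137^2 = 18769 ≡ 375 (mod 541)
291^256 ≡ 375^2 = 140625 ≡ 506 (mod 541)
291^512 ≡ 506^2 = 256036 ≡ 143 (mod 541)
291^1024 ≡ 143^2 = 20449 ≡ 432 (mod 541)
291^2048 ≡ 432^2 = 186624 ≡ 520 (mod 541)
291^2311 = 291^2048 * 291^256 * 291^4 * 291^2 * 291^1 ≡ 520 * 506 * 75 * 285 * 291 (mod 541).
Accumulate the product:
520 * 506 = 263120 ≡ 194
194 * 75 = 14550 ≡ 484
484 * 285 = 137940 ≡ 526
526 * 291 = 153066 ≡ 504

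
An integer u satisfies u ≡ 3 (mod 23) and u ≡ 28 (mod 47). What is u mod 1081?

1015

23⁻¹ mod 47: 23×45 ≡ 1 (mod 47), so 23⁻¹ ≡ 45.
u = 3 + 23×((28 − 3)×45 mod 47) = 3 + 23×44 = 1015.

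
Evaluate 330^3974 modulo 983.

3974 in binary is 111110000110, i.e. 3974 = 2048 + 1024 + 512 + 256 + 128 + 4 + 2.
330^1 ≡ 330 (mod 983)
330^2 ≡ 330^2 = 108900 ≡ 770 (mod 983)
330^4 ≡ 770^2 = 592900 ≡ 151 (mod 983)
330^8 ≡ 151^2 = 22801 ≡ 192 (mod 983)
330^16 ≡ 192^2 = 36864 ≡ 493 (mod 983)
330^32 ≡ 493^2 = 243049 ≡ 248 (mod 983)
330^64 ≡ 248^2 = 61504 ≡ 558 (mod 983)
330^128 ≡ 558^2 = 311364 ≡ 736 (mod 983)
330^256 ≡ 736^2 = 541696 ≡ 63 (mod 983)
330^512 ≡ 63^2 = 3969 ≡ 37 (mod 983)
330^1024 ≡ 37^2 = 1369 ≡ 386 (mod 983)
330^2048 ≡ 386^2 = 148996 ≡ 563 (mod 983)
330^3974 = 330^2048 × 330^1024 × 330^512 × 330^256 × 330^128 × 330^4 × 330^2 ≡ 563 × 386 × 37 × 63 × 736 × 151 × 770 (mod 983).
Accumulate the product:
563 × 386 = 217318 ≡ 75
75 × 37 = 2775 ≡ 809
809 × 63 = 50967 ≡ 834
834 × 736 = 613824 ≡ 432
432 × 151 = 65232 ≡ 354
354 × 770 = 272580 ≡ 289

289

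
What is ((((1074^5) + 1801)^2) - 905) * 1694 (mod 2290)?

(1074)^5 ≡ 964 (mod 2290)
964 + 1801 = 2765 ≡ 475 (mod 2290)
(475)^2 ≡ 1205 (mod 2290)
1205 - 905 = 300
300 * 1694 = 508200 ≡ 2110 (mod 2290)

2110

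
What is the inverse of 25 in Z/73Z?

Run the extended Euclidean algorithm:
73 = 2*25 + 23
25 = 1*23 + 2
23 = 11*2 + 1
2 = 2*1 + 0
gcd(25, 73) = 1, so the inverse exists.
Back-substitute for 1:
1 = 1*23 − 11*2
  = −11*25 + 12*23
  = 12*73 − 35*25
So 25⁻¹ ≡ −35 ≡ 38 (mod 73).

38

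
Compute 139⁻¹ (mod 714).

Run the extended Euclidean algorithm:
714 = 5*139 + 19
139 = 7*19 + 6
19 = 3*6 + 1
6 = 6*1 + 0
gcd(139, 714) = 1, so the inverse exists.
Bézout: 1 = 22*714 − 113*139.
So 139⁻¹ ≡ −113 ≡ 601 (mod 714).

601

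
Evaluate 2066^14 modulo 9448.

6136

2066^1 ≡ 2066 (mod 9448)
2066^2 ≡ 2066^2 = 4268356 ≡ 7308 (mod 9448)
2066^4 ≡ 7308^2 = 53406864 ≡ 6768 (mod 9448)
2066^8 ≡ 6768^2 = 45805824 ≡ 1920 (mod 9448)
2066^14 = 2066^8 · 2066^4 · 2066^2 ≡ 1920 · 6768 · 7308 (mod 9448).
Accumulate the product:
1920 · 6768 = 12994560 ≡ 3560
3560 · 7308 = 26016480 ≡ 6136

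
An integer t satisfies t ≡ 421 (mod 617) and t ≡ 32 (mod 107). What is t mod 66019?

4740

617⁻¹ mod 107: 617×77 ≡ 1 (mod 107), so 617⁻¹ ≡ 77.
t = 421 + 617×((32 − 421)×77 mod 107) = 421 + 617×7 = 4740.
Check: 4740 mod 617 = 421, 4740 mod 107 = 32. ✓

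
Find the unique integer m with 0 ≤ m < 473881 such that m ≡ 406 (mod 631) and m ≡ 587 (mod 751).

631⁻¹ mod 751: 631*194 ≡ 1 (mod 751), so 631⁻¹ ≡ 194.
m = 406 + 631*((587 − 406)*194 mod 751) = 406 + 631*568 = 358814.

358814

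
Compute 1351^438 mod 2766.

769

438 in binary is 110110110, i.e. 438 = 256 + 128 + 32 + 16 + 4 + 2.
1351^1 ≡ 1351 (mod 2766)
1351^2 ≡ 1351^2 = 1825201 ≡ 2407 (mod 2766)
1351^4 ≡ 2407^2 = 5793649 ≡ 1645 (mod 2766)
1351^8 ≡ 1645^2 = 2706025 ≡ 877 (mod 2766)
1351^16 ≡ 877^2 = 769129 ≡ 181 (mod 2766)
1351^32 ≡ 181^2 = 32761 ≡ 2335 (mod 2766)
1351^64 ≡ 2335^2 = 5452225 ≡ 439 (mod 2766)
1351^128 ≡ 439^2 = 192721 ≡ 1867 (mod 2766)
1351^256 ≡ 1867^2 = 3485689 ≡ 529 (mod 2766)
1351^438 = 1351^256 * 1351^128 * 1351^32 * 1351^16 * 1351^4 * 1351^2 ≡ 529 * 1867 * 2335 * 181 * 1645 * 2407 (mod 2766).
Accumulate the product:
529 * 1867 = 987643 ≡ 181
181 * 2335 = 422635 ≡ 2203
2203 * 181 = 398743 ≡ 439
439 * 1645 = 722155 ≡ 229
229 * 2407 = 551203 ≡ 769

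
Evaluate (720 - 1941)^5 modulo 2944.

720 - 1941 = -1221 ≡ 1723 (mod 2944)
(1723)^5 ≡ 267 (mod 2944)

267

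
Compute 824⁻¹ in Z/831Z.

By the extended Euclidean algorithm:
831 = 1·824 + 7
824 = 117·7 + 5
7 = 1·5 + 2
5 = 2·2 + 1
2 = 2·1 + 0
gcd(824, 831) = 1, so the inverse exists.
Back-substitute for 1:
1 = 1·5 − 2·2
  = −2·7 + 3·5
  = 3·824 − 353·7
  = −353·831 + 356·824
So 824⁻¹ ≡ 356 (mod 831).

356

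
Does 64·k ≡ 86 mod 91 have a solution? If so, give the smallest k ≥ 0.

gcd(64, 91) = 1, so a unique solution mod 91 exists.
64⁻¹ ≡ 64 (mod 91).
k ≡ 64·86 ≡ 44 (mod 91).

44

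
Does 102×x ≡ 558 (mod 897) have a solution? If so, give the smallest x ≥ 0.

111

gcd(102, 897) = 3, and 3 | 558, so solutions exist.
Divide through by 3: 34×x = 186 (mod 299).
34⁻¹ ≡ 44 (mod 299).
x ≡ 44×186 ≡ 111 (mod 299).
The smallest non-negative solution is x = 111.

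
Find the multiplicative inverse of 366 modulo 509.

210

509 = 1*366 + 143
366 = 2*143 + 80
143 = 1*80 + 63
80 = 1*63 + 17
63 = 3*17 + 12
17 = 1*12 + 5
12 = 2*5 + 2
5 = 2*2 + 1
2 = 2*1 + 0
gcd(366, 509) = 1, so the inverse exists.
Back-substitute for 1:
1 = 1*5 − 2*2
  = −2*12 + 5*5
  = 5*17 − 7*12
  = −7*63 + 26*17
  = 26*80 − 33*63
  = −33*143 + 59*80
  = 59*366 − 151*143
  = −151*509 + 210*366
So 366⁻¹ ≡ 210 (mod 509).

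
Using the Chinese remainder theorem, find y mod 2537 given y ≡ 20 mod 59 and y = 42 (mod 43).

2321

59⁻¹ mod 43: 59*35 ≡ 1 (mod 43), so 59⁻¹ ≡ 35.
y = 20 + 59*((42 − 20)*35 mod 43) = 20 + 59*39 = 2321.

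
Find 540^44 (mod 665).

330

Compute successive squares:
44 in binary is 101100, i.e. 44 = 32 + 8 + 4.
540^1 ≡ 540 (mod 665)
540^2 ≡ 540^2 = 291600 ≡ 330 (mod 665)
540^4 ≡ 330^2 = 108900 ≡ 505 (mod 665)
540^8 ≡ 505^2 = 255025 ≡ 330 (mod 665)
540^16 ≡ 330^2 = 108900 ≡ 505 (mod 665)
540^32 ≡ 505^2 = 255025 ≡ 330 (mod 665)
540^44 = 540^32 × 540^8 × 540^4 ≡ 330 × 330 × 505 (mod 665).
Accumulate the product:
330 × 330 = 108900 ≡ 505
505 × 505 = 255025 ≡ 330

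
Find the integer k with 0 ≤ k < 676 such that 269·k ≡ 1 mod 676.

289

676 = 2×269 + 138
269 = 1×138 + 131
138 = 1×131 + 7
131 = 18×7 + 5
7 = 1×5 + 2
5 = 2×2 + 1
2 = 2×1 + 0
gcd(269, 676) = 1, so the inverse exists.
Back-substitute for 1:
1 = 1×5 − 2×2
  = −2×7 + 3×5
  = 3×131 − 56×7
  = −56×138 + 59×131
  = 59×269 − 115×138
  = −115×676 + 289×269
So 269⁻¹ ≡ 289 (mod 676).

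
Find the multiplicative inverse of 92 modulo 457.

154

457 = 4*92 + 89
92 = 1*89 + 3
89 = 29*3 + 2
3 = 1*2 + 1
2 = 2*1 + 0
gcd(92, 457) = 1, so the inverse exists.
Bézout: 1 = −31*457 + 154*92.
So 92⁻¹ ≡ 154 (mod 457).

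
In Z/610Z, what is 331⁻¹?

Run the extended Euclidean algorithm:
610 = 1*331 + 279
331 = 1*279 + 52
279 = 5*52 + 19
52 = 2*19 + 14
19 = 1*14 + 5
14 = 2*5 + 4
5 = 1*4 + 1
4 = 4*1 + 0
gcd(331, 610) = 1, so the inverse exists.
Back-substitute for 1:
1 = 1*5 − 1*4
  = −1*14 + 3*5
  = 3*19 − 4*14
  = −4*52 + 11*19
  = 11*279 − 59*52
  = −59*331 + 70*279
  = 70*610 − 129*331
So 331⁻¹ ≡ −129 ≡ 481 (mod 610).

481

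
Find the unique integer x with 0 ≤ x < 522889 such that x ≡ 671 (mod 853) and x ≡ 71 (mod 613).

259983

853⁻¹ mod 613: 853×212 ≡ 1 (mod 613), so 853⁻¹ ≡ 212.
x = 671 + 853×((71 − 671)×212 mod 613) = 671 + 853×304 = 259983.
Check: 259983 mod 853 = 671, 259983 mod 613 = 71. ✓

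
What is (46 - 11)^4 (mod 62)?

46 - 11 = 35
(35)^4 ≡ 39 (mod 62)

39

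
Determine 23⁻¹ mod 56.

56 = 2×23 + 10
23 = 2×10 + 3
10 = 3×3 + 1
3 = 3×1 + 0
gcd(23, 56) = 1, so the inverse exists.
Back-substitute for 1:
1 = 1×10 − 3×3
  = −3×23 + 7×10
  = 7×56 − 17×23
So 23⁻¹ ≡ −17 ≡ 39 (mod 56).

39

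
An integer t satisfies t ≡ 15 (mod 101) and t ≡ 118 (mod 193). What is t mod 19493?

101⁻¹ mod 193: 101*86 ≡ 1 (mod 193), so 101⁻¹ ≡ 86.
t = 15 + 101*((118 − 15)*86 mod 193) = 15 + 101*173 = 17488.
Check: 17488 mod 101 = 15, 17488 mod 193 = 118. ✓

17488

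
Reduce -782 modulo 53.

-782 = -15*53 + 13, so -782 ≡ 13 (mod 53).

13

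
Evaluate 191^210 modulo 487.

392

191^1 ≡ 191 (mod 487)
191^2 ≡ 191^2 = 36481 ≡ 443 (mod 487)
191^4 ≡ 443^2 = 196249 ≡ 475 (mod 487)
191^8 ≡ 475^2 = 225625 ≡ 144 (mod 487)
191^16 ≡ 144^2 = 20736 ≡ 282 (mod 487)
191^32 ≡ 282^2 = 79524 ≡ 143 (mod 487)
191^64 ≡ 143^2 = 20449 ≡ 482 (mod 487)
191^128 ≡ 482^2 = 232324 ≡ 25 (mod 487)
191^210 = 191^128 × 191^64 × 191^16 × 191^2 ≡ 25 × 482 × 282 × 443 (mod 487).
Accumulate the product:
25 × 482 = 12050 ≡ 362
362 × 282 = 102084 ≡ 301
301 × 443 = 133343 ≡ 392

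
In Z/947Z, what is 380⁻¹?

Apply the Euclidean algorithm and back-substitute:
947 = 2·380 + 187
380 = 2·187 + 6
187 = 31·6 + 1
6 = 6·1 + 0
gcd(380, 947) = 1, so the inverse exists.
Bézout: 1 = 63·947 − 157·380.
So 380⁻¹ ≡ −157 ≡ 790 (mod 947).

790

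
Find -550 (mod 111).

-550 = -5×111 + 5, so -550 ≡ 5 (mod 111).

5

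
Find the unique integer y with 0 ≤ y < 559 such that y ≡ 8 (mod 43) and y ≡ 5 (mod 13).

395

43⁻¹ mod 13: 43×10 ≡ 1 (mod 13), so 43⁻¹ ≡ 10.
y = 8 + 43×((5 − 8)×10 mod 13) = 8 + 43×9 = 395.
Check: 395 mod 43 = 8, 395 mod 13 = 5. ✓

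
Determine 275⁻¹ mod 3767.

Run the extended Euclidean algorithm:
3767 = 13×275 + 192
275 = 1×192 + 83
192 = 2×83 + 26
83 = 3×26 + 5
26 = 5×5 + 1
5 = 5×1 + 0
gcd(275, 3767) = 1, so the inverse exists.
Back-substitute for 1:
1 = 1×26 − 5×5
  = −5×83 + 16×26
  = 16×192 − 37×83
  = −37×275 + 53×192
  = 53×3767 − 726×275
So 275⁻¹ ≡ −726 ≡ 3041 (mod 3767).

3041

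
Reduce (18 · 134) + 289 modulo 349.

258

18 · 134 = 2412 ≡ 318 (mod 349)
318 + 289 = 607 ≡ 258 (mod 349)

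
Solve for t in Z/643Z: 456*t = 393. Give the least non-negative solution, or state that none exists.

132

gcd(456, 643) = 1, so a unique solution mod 643 exists.
456⁻¹ ≡ 447 (mod 643).
t ≡ 447*393 ≡ 132 (mod 643).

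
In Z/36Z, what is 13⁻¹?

Run the extended Euclidean algorithm:
36 = 2×13 + 10
13 = 1×10 + 3
10 = 3×3 + 1
3 = 3×1 + 0
gcd(13, 36) = 1, so the inverse exists.
Back-substitute for 1:
1 = 1×10 − 3×3
  = −3×13 + 4×10
  = 4×36 − 11×13
So 13⁻¹ ≡ −11 ≡ 25 (mod 36).

25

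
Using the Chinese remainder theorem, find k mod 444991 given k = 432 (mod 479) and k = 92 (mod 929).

479⁻¹ mod 929: 479·865 ≡ 1 (mod 929), so 479⁻¹ ≡ 865.
k = 432 + 479·((92 − 432)·865 mod 929) = 432 + 479·393 = 188679.

188679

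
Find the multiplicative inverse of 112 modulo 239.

207

Apply the Euclidean algorithm and back-substitute:
239 = 2·112 + 15
112 = 7·15 + 7
15 = 2·7 + 1
7 = 7·1 + 0
gcd(112, 239) = 1, so the inverse exists.
Back-substitute for 1:
1 = 1·15 − 2·7
  = −2·112 + 15·15
  = 15·239 − 32·112
So 112⁻¹ ≡ −32 ≡ 207 (mod 239).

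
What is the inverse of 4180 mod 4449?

4449 = 1×4180 + 269
4180 = 15×269 + 145
269 = 1×145 + 124
145 = 1×124 + 21
124 = 5×21 + 19
21 = 1×19 + 2
19 = 9×2 + 1
2 = 2×1 + 0
gcd(4180, 4449) = 1, so the inverse exists.
Bézout: 1 = 1989×4449 − 2117×4180.
So 4180⁻¹ ≡ −2117 ≡ 2332 (mod 4449).

2332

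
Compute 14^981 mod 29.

14

981 in binary is 1111010101, i.e. 981 = 512 + 256 + 128 + 64 + 16 + 4 + 1.
14^1 ≡ 14 (mod 29)
14^2 ≡ 14^2 = 196 ≡ 22 (mod 29)
14^4 ≡ 22^2 = 484 ≡ 20 (mod 29)
14^8 ≡ 20^2 = 400 ≡ 23 (mod 29)
14^16 ≡ 23^2 = 529 ≡ 7 (mod 29)
14^32 ≡ 7^2 = 49 ≡ 20 (mod 29)
14^64 ≡ 20^2 = 400 ≡ 23 (mod 29)
14^128 ≡ 23^2 = 529 ≡ 7 (mod 29)
14^256 ≡ 7^2 = 49 ≡ 20 (mod 29)
14^512 ≡ 20^2 = 400 ≡ 23 (mod 29)
14^981 = 14^512 · 14^256 · 14^128 · 14^64 · 14^16 · 14^4 · 14^1 ≡ 23 · 20 · 7 · 23 · 7 · 20 · 14 (mod 29).
Accumulate the product:
23 · 20 = 460 ≡ 25
25 · 7 = 175 ≡ 1
1 · 23 = 23
23 · 7 = 161 ≡ 16
16 · 20 = 320 ≡ 1
1 · 14 = 14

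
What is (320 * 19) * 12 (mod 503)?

25

320 * 19 = 6080 ≡ 44 (mod 503)
44 * 12 = 528 ≡ 25 (mod 503)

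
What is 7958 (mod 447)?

359

7958 = 17*447 + 359, so 7958 ≡ 359 (mod 447).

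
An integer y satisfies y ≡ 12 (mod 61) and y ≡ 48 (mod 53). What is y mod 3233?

1903

61⁻¹ mod 53: 61*20 ≡ 1 (mod 53), so 61⁻¹ ≡ 20.
y = 12 + 61*((48 − 12)*20 mod 53) = 12 + 61*31 = 1903.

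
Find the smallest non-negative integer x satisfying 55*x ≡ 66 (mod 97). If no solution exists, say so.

40

gcd(55, 97) = 1, so a unique solution mod 97 exists.
55⁻¹ ≡ 30 (mod 97).
x ≡ 30*66 ≡ 40 (mod 97).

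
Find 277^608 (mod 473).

Using repeated squaring:
608 in binary is 1001100000, i.e. 608 = 512 + 64 + 32.
277^1 ≡ 277 (mod 473)
277^2 ≡ 277^2 = 76729 ≡ 103 (mod 473)
277^4 ≡ 103^2 = 10609 ≡ 203 (mod 473)
277^8 ≡ 203^2 = 41209 ≡ 58 (mod 473)
277^16 ≡ 58^2 = 3364 ≡ 53 (mod 473)
277^32 ≡ 53^2 = 2809 ≡ 444 (mod 473)
277^64 ≡ 444^2 = 197136 ≡ 368 (mod 473)
277^128 ≡ 368^2 = 135424 ≡ 146 (mod 473)
277^256 ≡ 146^2 = 21316 ≡ 31 (mod 473)
277^512 ≡ 31^2 = 961 ≡ 15 (mod 473)
277^608 = 277^512 · 277^64 · 277^32 ≡ 15 · 368 · 444 (mod 473).
Accumulate the product:
15 · 368 = 5520 ≡ 317
317 · 444 = 140748 ≡ 267

267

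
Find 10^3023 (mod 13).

4

Compute successive squares:
3023 in binary is 101111001111, i.e. 3023 = 2048 + 512 + 256 + 128 + 64 + 8 + 4 + 2 + 1.
10^1 ≡ 10 (mod 13)
10^2 ≡ 10^2 = 100 ≡ 9 (mod 13)
10^4 ≡ 9^2 = 81 ≡ 3 (mod 13)
10^8 ≡ 3^2 = 9 (mod 13)
10^16 ≡ 9^2 = 81 ≡ 3 (mod 13)
10^32 ≡ 3^2 = 9 (mod 13)
10^64 ≡ 9^2 = 81 ≡ 3 (mod 13)
10^128 ≡ 3^2 = 9 (mod 13)
10^256 ≡ 9^2 = 81 ≡ 3 (mod 13)
10^512 ≡ 3^2 = 9 (mod 13)
10^1024 ≡ 9^2 = 81 ≡ 3 (mod 13)
10^2048 ≡ 3^2 = 9 (mod 13)
10^3023 = 10^2048 · 10^512 · 10^256 · 10^128 · 10^64 · 10^8 · 10^4 · 10^2 · 10^1 ≡ 9 · 9 · 3 · 9 · 3 · 9 · 3 · 9 · 10 (mod 13).
Accumulate the product:
9 · 9 = 81 ≡ 3
3 · 3 = 9
9 · 9 = 81 ≡ 3
3 · 3 = 9
9 · 9 = 81 ≡ 3
3 · 3 = 9
9 · 9 = 81 ≡ 3
3 · 10 = 30 ≡ 4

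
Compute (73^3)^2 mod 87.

(73)^3 ≡ 40 (mod 87)
(40)^2 ≡ 34 (mod 87)

34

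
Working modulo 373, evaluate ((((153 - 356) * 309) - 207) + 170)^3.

13

153 - 356 = -203 ≡ 170 (mod 373)
170 * 309 = 52530 ≡ 310 (mod 373)
310 - 207 = 103
103 + 170 = 273
(273)^3 ≡ 13 (mod 373)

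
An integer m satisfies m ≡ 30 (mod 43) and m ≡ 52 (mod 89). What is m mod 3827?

43⁻¹ mod 89: 43*29 ≡ 1 (mod 89), so 43⁻¹ ≡ 29.
m = 30 + 43*((52 − 30)*29 mod 89) = 30 + 43*15 = 675.
Check: 675 mod 43 = 30, 675 mod 89 = 52. ✓

675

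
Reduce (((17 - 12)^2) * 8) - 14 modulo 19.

17 - 12 = 5
(5)^2 ≡ 6 (mod 19)
6 * 8 = 48 ≡ 10 (mod 19)
10 - 14 = -4 ≡ 15 (mod 19)

15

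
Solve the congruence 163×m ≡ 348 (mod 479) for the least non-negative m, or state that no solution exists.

296

gcd(163, 479) = 1, so a unique solution mod 479 exists.
163⁻¹ ≡ 144 (mod 479).
m ≡ 144×348 ≡ 296 (mod 479).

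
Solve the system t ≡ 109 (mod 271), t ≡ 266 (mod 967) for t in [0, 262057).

271⁻¹ mod 967: 271*810 ≡ 1 (mod 967), so 271⁻¹ ≡ 810.
t = 109 + 271*((266 − 109)*810 mod 967) = 109 + 271*493 = 133712.

133712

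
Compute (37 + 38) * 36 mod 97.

37 + 38 = 75
75 * 36 = 2700 ≡ 81 (mod 97)

81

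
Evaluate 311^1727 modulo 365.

196

1727 in binary is 11010111111, i.e. 1727 = 1024 + 512 + 128 + 32 + 16 + 8 + 4 + 2 + 1.
311^1 ≡ 311 (mod 365)
311^2 ≡ 311^2 = 96721 ≡ 361 (mod 365)
311^4 ≡ 361^2 = 130321 ≡ 16 (mod 365)
311^8 ≡ 16^2 = 256 (mod 365)
311^16 ≡ 256^2 = 65536 ≡ 201 (mod 365)
311^32 ≡ 201^2 = 40401 ≡ 251 (mod 365)
311^64 ≡ 251^2 = 63001 ≡ 221 (mod 365)
311^128 ≡ 221^2 = 48841 ≡ 296 (mod 365)
311^256 ≡ 296^2 = 87616 ≡ 16 (mod 365)
311^512 ≡ 16^2 = 256 (mod 365)
311^1024 ≡ 256^2 = 65536 ≡ 201 (mod 365)
311^1727 = 311^1024 * 311^512 * 311^128 * 311^32 * 311^16 * 311^8 * 311^4 * 311^2 * 311^1 ≡ 201 * 256 * 296 * 251 * 201 * 256 * 16 * 361 * 311 (mod 365).
Accumulate the product:
201 * 256 = 51456 ≡ 356
356 * 296 = 105376 ≡ 256
256 * 251 = 64256 ≡ 16
16 * 201 = 3216 ≡ 296
296 * 256 = 75776 ≡ 221
221 * 16 = 3536 ≡ 251
251 * 361 = 90611 ≡ 91
91 * 311 = 28301 ≡ 196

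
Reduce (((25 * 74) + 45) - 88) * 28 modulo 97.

59

25 * 74 = 1850 ≡ 7 (mod 97)
7 + 45 = 52
52 - 88 = -36 ≡ 61 (mod 97)
61 * 28 = 1708 ≡ 59 (mod 97)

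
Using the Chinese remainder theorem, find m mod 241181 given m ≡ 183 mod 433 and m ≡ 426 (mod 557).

433⁻¹ mod 557: 433×274 ≡ 1 (mod 557), so 433⁻¹ ≡ 274.
m = 183 + 433×((426 − 183)×274 mod 557) = 183 + 433×299 = 129650.
Check: 129650 mod 433 = 183, 129650 mod 557 = 426. ✓

129650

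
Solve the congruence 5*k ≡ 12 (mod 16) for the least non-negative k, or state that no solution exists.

12

gcd(5, 16) = 1, so a unique solution mod 16 exists.
5⁻¹ ≡ 13 (mod 16).
k ≡ 13*12 ≡ 12 (mod 16).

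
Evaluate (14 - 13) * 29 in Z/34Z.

14 - 13 = 1
1 * 29 = 29

29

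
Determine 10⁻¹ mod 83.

83 = 8*10 + 3
10 = 3*3 + 1
3 = 3*1 + 0
gcd(10, 83) = 1, so the inverse exists.
Back-substitute for 1:
1 = 1*10 − 3*3
  = −3*83 + 25*10
So 10⁻¹ ≡ 25 (mod 83).

25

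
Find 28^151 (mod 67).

28^1 ≡ 28 (mod 67)
28^2 ≡ 28^2 = 784 ≡ 47 (mod 67)
28^4 ≡ 47^2 = 2209 ≡ 65 (mod 67)
28^8 ≡ 65^2 = 4225 ≡ 4 (mod 67)
28^16 ≡ 4^2 = 16 (mod 67)
28^32 ≡ 16^2 = 256 ≡ 55 (mod 67)
28^64 ≡ 55^2 = 3025 ≡ 10 (mod 67)
28^128 ≡ 10^2 = 100 ≡ 33 (mod 67)
28^151 = 28^128 × 28^16 × 28^4 × 28^2 × 28^1 ≡ 33 × 16 × 65 × 47 × 28 (mod 67).
Accumulate the product:
33 × 16 = 528 ≡ 59
59 × 65 = 3835 ≡ 16
16 × 47 = 752 ≡ 15
15 × 28 = 420 ≡ 18

18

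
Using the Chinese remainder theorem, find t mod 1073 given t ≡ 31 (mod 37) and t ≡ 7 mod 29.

37⁻¹ mod 29: 37·11 ≡ 1 (mod 29), so 37⁻¹ ≡ 11.
t = 31 + 37·((7 − 31)·11 mod 29) = 31 + 37·26 = 993.

993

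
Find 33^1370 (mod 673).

414

1370 in binary is 10101011010, i.e. 1370 = 1024 + 256 + 64 + 16 + 8 + 2.
33^1 ≡ 33 (mod 673)
33^2 ≡ 33^2 = 1089 ≡ 416 (mod 673)
33^4 ≡ 416^2 = 173056 ≡ 95 (mod 673)
33^8 ≡ 95^2 = 9025 ≡ 276 (mod 673)
33^16 ≡ 276^2 = 76176 ≡ 127 (mod 673)
33^32 ≡ 127^2 = 16129 ≡ 650 (mod 673)
33^64 ≡ 650^2 = 422500 ≡ 529 (mod 673)
33^128 ≡ 529^2 = 279841 ≡ 546 (mod 673)
33^256 ≡ 546^2 = 298116 ≡ 650 (mod 673)
33^512 ≡ 650^2 = 422500 ≡ 529 (mod 673)
33^1024 ≡ 529^2 = 279841 ≡ 546 (mod 673)
33^1370 = 33^1024 * 33^256 * 33^64 * 33^16 * 33^8 * 33^2 ≡ 546 * 650 * 529 * 127 * 276 * 416 (mod 673).
Accumulate the product:
546 * 650 = 354900 ≡ 229
229 * 529 = 121141 ≡ 1
1 * 127 = 127
127 * 276 = 35052 ≡ 56
56 * 416 = 23296 ≡ 414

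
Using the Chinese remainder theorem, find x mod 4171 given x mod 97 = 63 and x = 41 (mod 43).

4040

97⁻¹ mod 43: 97×4 ≡ 1 (mod 43), so 97⁻¹ ≡ 4.
x = 63 + 97×((41 − 63)×4 mod 43) = 63 + 97×41 = 4040.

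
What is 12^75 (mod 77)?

34

75 in binary is 1001011, i.e. 75 = 64 + 8 + 2 + 1.
12^1 ≡ 12 (mod 77)
12^2 ≡ 12^2 = 144 ≡ 67 (mod 77)
12^4 ≡ 67^2 = 4489 ≡ 23 (mod 77)
12^8 ≡ 23^2 = 529 ≡ 67 (mod 77)
12^16 ≡ 67^2 = 4489 ≡ 23 (mod 77)
12^32 ≡ 23^2 = 529 ≡ 67 (mod 77)
12^64 ≡ 67^2 = 4489 ≡ 23 (mod 77)
12^75 = 12^64 × 12^8 × 12^2 × 12^1 ≡ 23 × 67 × 67 × 12 (mod 77).
Accumulate the product:
23 × 67 = 1541 ≡ 1
1 × 67 = 67
67 × 12 = 804 ≡ 34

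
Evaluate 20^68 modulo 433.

Using repeated squaring:
68 in binary is 1000100, i.e. 68 = 64 + 4.
20^1 ≡ 20 (mod 433)
20^2 ≡ 20^2 = 400 (mod 433)
20^4 ≡ 400^2 = 160000 ≡ 223 (mod 433)
20^8 ≡ 223^2 = 49729 ≡ 367 (mod 433)
20^16 ≡ 367^2 = 134689 ≡ 26 (mod 433)
20^32 ≡ 26^2 = 676 ≡ 243 (mod 433)
20^64 ≡ 243^2 = 59049 ≡ 161 (mod 433)
20^68 = 20^64 × 20^4 ≡ 161 × 223 (mod 433).
161 × 223 = 35903 ≡ 397 (mod 433).

397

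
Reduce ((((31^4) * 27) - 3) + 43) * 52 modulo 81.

(31)^4 ≡ 40 (mod 81)
40 * 27 = 1080 ≡ 27 (mod 81)
27 - 3 = 24
24 + 43 = 67
67 * 52 = 3484 ≡ 1 (mod 81)

1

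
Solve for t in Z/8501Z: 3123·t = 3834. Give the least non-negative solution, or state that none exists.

3872

gcd(3123, 8501) = 1, so a unique solution mod 8501 exists.
3123⁻¹ ≡ 950 (mod 8501).
t ≡ 950·3834 ≡ 3872 (mod 8501).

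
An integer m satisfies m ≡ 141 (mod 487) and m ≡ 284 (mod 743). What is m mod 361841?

35205

487⁻¹ mod 743: 487·624 ≡ 1 (mod 743), so 487⁻¹ ≡ 624.
m = 141 + 487·((284 − 141)·624 mod 743) = 141 + 487·72 = 35205.
Check: 35205 mod 487 = 141, 35205 mod 743 = 284. ✓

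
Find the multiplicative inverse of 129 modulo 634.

Run the extended Euclidean algorithm:
634 = 4*129 + 118
129 = 1*118 + 11
118 = 10*11 + 8
11 = 1*8 + 3
8 = 2*3 + 2
3 = 1*2 + 1
2 = 2*1 + 0
gcd(129, 634) = 1, so the inverse exists.
Back-substitute for 1:
1 = 1*3 − 1*2
  = −1*8 + 3*3
  = 3*11 − 4*8
  = −4*118 + 43*11
  = 43*129 − 47*118
  = −47*634 + 231*129
So 129⁻¹ ≡ 231 (mod 634).

231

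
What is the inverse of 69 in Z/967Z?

953

967 = 14×69 + 1
69 = 69×1 + 0
gcd(69, 967) = 1, so the inverse exists.
Bézout: 1 = 1×967 − 14×69.
So 69⁻¹ ≡ −14 ≡ 953 (mod 967).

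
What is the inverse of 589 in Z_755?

614

755 = 1×589 + 166
589 = 3×166 + 91
166 = 1×91 + 75
91 = 1×75 + 16
75 = 4×16 + 11
16 = 1×11 + 5
11 = 2×5 + 1
5 = 5×1 + 0
gcd(589, 755) = 1, so the inverse exists.
Back-substitute for 1:
1 = 1×11 − 2×5
  = −2×16 + 3×11
  = 3×75 − 14×16
  = −14×91 + 17×75
  = 17×166 − 31×91
  = −31×589 + 110×166
  = 110×755 − 141×589
So 589⁻¹ ≡ −141 ≡ 614 (mod 755).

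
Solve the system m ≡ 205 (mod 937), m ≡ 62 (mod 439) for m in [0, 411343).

937⁻¹ mod 439: 937*253 ≡ 1 (mod 439), so 937⁻¹ ≡ 253.
m = 205 + 937*((62 − 205)*253 mod 439) = 205 + 937*258 = 241951.

241951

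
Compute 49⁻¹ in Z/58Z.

58 = 1*49 + 9
49 = 5*9 + 4
9 = 2*4 + 1
4 = 4*1 + 0
gcd(49, 58) = 1, so the inverse exists.
Back-substitute for 1:
1 = 1*9 − 2*4
  = −2*49 + 11*9
  = 11*58 − 13*49
So 49⁻¹ ≡ −13 ≡ 45 (mod 58).

45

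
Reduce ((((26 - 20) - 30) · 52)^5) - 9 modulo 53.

26 - 20 = 6
6 - 30 = -24 ≡ 29 (mod 53)
29 · 52 = 1508 ≡ 24 (mod 53)
(24)^5 ≡ 10 (mod 53)
10 - 9 = 1

1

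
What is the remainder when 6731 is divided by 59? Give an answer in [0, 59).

5

6731 = 114×59 + 5, so 6731 ≡ 5 (mod 59).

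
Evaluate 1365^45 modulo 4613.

4417

Compute successive squares:
45 in binary is 101101, i.e. 45 = 32 + 8 + 4 + 1.
1365^1 ≡ 1365 (mod 4613)
1365^2 ≡ 1365^2 = 1863225 ≡ 4186 (mod 4613)
1365^4 ≡ 4186^2 = 17522596 ≡ 2422 (mod 4613)
1365^8 ≡ 2422^2 = 5866084 ≡ 2961 (mod 4613)
1365^16 ≡ 2961^2 = 8767521 ≡ 2821 (mod 4613)
1365^32 ≡ 2821^2 = 7958041 ≡ 616 (mod 4613)
1365^45 = 1365^32 × 1365^8 × 1365^4 × 1365^1 ≡ 616 × 2961 × 2422 × 1365 (mod 4613).
Accumulate the product:
616 × 2961 = 1823976 ≡ 1841
1841 × 2422 = 4458902 ≡ 2744
2744 × 1365 = 3745560 ≡ 4417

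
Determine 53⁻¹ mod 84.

65

Run the extended Euclidean algorithm:
84 = 1×53 + 31
53 = 1×31 + 22
31 = 1×22 + 9
22 = 2×9 + 4
9 = 2×4 + 1
4 = 4×1 + 0
gcd(53, 84) = 1, so the inverse exists.
Back-substitute for 1:
1 = 1×9 − 2×4
  = −2×22 + 5×9
  = 5×31 − 7×22
  = −7×53 + 12×31
  = 12×84 − 19×53
So 53⁻¹ ≡ −19 ≡ 65 (mod 84).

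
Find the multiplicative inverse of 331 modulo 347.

65

Run the extended Euclidean algorithm:
347 = 1*331 + 16
331 = 20*16 + 11
16 = 1*11 + 5
11 = 2*5 + 1
5 = 5*1 + 0
gcd(331, 347) = 1, so the inverse exists.
Back-substitute for 1:
1 = 1*11 − 2*5
  = −2*16 + 3*11
  = 3*331 − 62*16
  = −62*347 + 65*331
So 331⁻¹ ≡ 65 (mod 347).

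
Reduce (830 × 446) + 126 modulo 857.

82

830 × 446 = 370180 ≡ 813 (mod 857)
813 + 126 = 939 ≡ 82 (mod 857)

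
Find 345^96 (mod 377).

248

Compute successive squares:
345^1 ≡ 345 (mod 377)
345^2 ≡ 345^2 = 119025 ≡ 270 (mod 377)
345^4 ≡ 270^2 = 72900 ≡ 139 (mod 377)
345^8 ≡ 139^2 = 19321 ≡ 94 (mod 377)
345^16 ≡ 94^2 = 8836 ≡ 165 (mod 377)
345^32 ≡ 165^2 = 27225 ≡ 81 (mod 377)
345^64 ≡ 81^2 = 6561 ≡ 152 (mod 377)
345^96 = 345^64 * 345^32 ≡ 152 * 81 (mod 377).
152 * 81 = 12312 ≡ 248 (mod 377).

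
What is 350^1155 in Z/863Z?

715

1155 in binary is 10010000011, i.e. 1155 = 1024 + 128 + 2 + 1.
350^1 ≡ 350 (mod 863)
350^2 ≡ 350^2 = 122500 ≡ 817 (mod 863)
350^4 ≡ 817^2 = 667489 ≡ 390 (mod 863)
350^8 ≡ 390^2 = 152100 ≡ 212 (mod 863)
350^16 ≡ 212^2 = 44944 ≡ 68 (mod 863)
350^32 ≡ 68^2 = 4624 ≡ 309 (mod 863)
350^64 ≡ 309^2 = 95481 ≡ 551 (mod 863)
350^128 ≡ 551^2 = 303601 ≡ 688 (mod 863)
350^256 ≡ 688^2 = 473344 ≡ 420 (mod 863)
350^512 ≡ 420^2 = 176400 ≡ 348 (mod 863)
350^1024 ≡ 348^2 = 121104 ≡ 284 (mod 863)
350^1155 = 350^1024 * 350^128 * 350^2 * 350^1 ≡ 284 * 688 * 817 * 350 (mod 863).
Accumulate the product:
284 * 688 = 195392 ≡ 354
354 * 817 = 289218 ≡ 113
113 * 350 = 39550 ≡ 715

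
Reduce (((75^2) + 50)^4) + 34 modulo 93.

50

(75)^2 ≡ 45 (mod 93)
45 + 50 = 95 ≡ 2 (mod 93)
(2)^4 ≡ 16 (mod 93)
16 + 34 = 50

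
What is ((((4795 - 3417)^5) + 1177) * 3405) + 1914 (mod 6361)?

391

4795 - 3417 = 1378
(1378)^5 ≡ 3293 (mod 6361)
3293 + 1177 = 4470
4470 * 3405 = 15220350 ≡ 4838 (mod 6361)
4838 + 1914 = 6752 ≡ 391 (mod 6361)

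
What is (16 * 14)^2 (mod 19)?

16

16 * 14 = 224 ≡ 15 (mod 19)
(15)^2 ≡ 16 (mod 19)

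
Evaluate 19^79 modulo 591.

427

79 in binary is 1001111, i.e. 79 = 64 + 8 + 4 + 2 + 1.
19^1 ≡ 19 (mod 591)
19^2 ≡ 19^2 = 361 (mod 591)
19^4 ≡ 361^2 = 130321 ≡ 301 (mod 591)
19^8 ≡ 301^2 = 90601 ≡ 178 (mod 591)
19^16 ≡ 178^2 = 31684 ≡ 361 (mod 591)
19^32 ≡ 361^2 = 130321 ≡ 301 (mod 591)
19^64 ≡ 301^2 = 90601 ≡ 178 (mod 591)
19^79 = 19^64 * 19^8 * 19^4 * 19^2 * 19^1 ≡ 178 * 178 * 301 * 361 * 19 (mod 591).
Accumulate the product:
178 * 178 = 31684 ≡ 361
361 * 301 = 108661 ≡ 508
508 * 361 = 183388 ≡ 178
178 * 19 = 3382 ≡ 427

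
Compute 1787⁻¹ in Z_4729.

217

4729 = 2*1787 + 1155
1787 = 1*1155 + 632
1155 = 1*632 + 523
632 = 1*523 + 109
523 = 4*109 + 87
109 = 1*87 + 22
87 = 3*22 + 21
22 = 1*21 + 1
21 = 21*1 + 0
gcd(1787, 4729) = 1, so the inverse exists.
Back-substitute for 1:
1 = 1*22 − 1*21
  = −1*87 + 4*22
  = 4*109 − 5*87
  = −5*523 + 24*109
  = 24*632 − 29*523
  = −29*1155 + 53*632
  = 53*1787 − 82*1155
  = −82*4729 + 217*1787
So 1787⁻¹ ≡ 217 (mod 4729).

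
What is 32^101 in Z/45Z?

Compute successive squares:
101 in binary is 1100101, i.e. 101 = 64 + 32 + 4 + 1.
32^1 ≡ 32 (mod 45)
32^2 ≡ 32^2 = 1024 ≡ 34 (mod 45)
32^4 ≡ 34^2 = 1156 ≡ 31 (mod 45)
32^8 ≡ 31^2 = 961 ≡ 16 (mod 45)
32^16 ≡ 16^2 = 256 ≡ 31 (mod 45)
32^32 ≡ 31^2 = 961 ≡ 16 (mod 45)
32^64 ≡ 16^2 = 256 ≡ 31 (mod 45)
32^101 = 32^64 · 32^32 · 32^4 · 32^1 ≡ 31 · 16 · 31 · 32 (mod 45).
Accumulate the product:
31 · 16 = 496 ≡ 1
1 · 31 = 31
31 · 32 = 992 ≡ 2

2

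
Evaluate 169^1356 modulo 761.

679

By square-and-multiply:
1356 in binary is 10101001100, i.e. 1356 = 1024 + 256 + 64 + 8 + 4.
169^1 ≡ 169 (mod 761)
169^2 ≡ 169^2 = 28561 ≡ 404 (mod 761)
169^4 ≡ 404^2 = 163216 ≡ 362 (mod 761)
169^8 ≡ 362^2 = 131044 ≡ 152 (mod 761)
169^16 ≡ 152^2 = 23104 ≡ 274 (mod 761)
169^32 ≡ 274^2 = 75076 ≡ 498 (mod 761)
169^64 ≡ 498^2 = 248004 ≡ 679 (mod 761)
169^128 ≡ 679^2 = 461041 ≡ 636 (mod 761)
169^256 ≡ 636^2 = 404496 ≡ 405 (mod 761)
169^512 ≡ 405^2 = 164025 ≡ 410 (mod 761)
169^1024 ≡ 410^2 = 168100 ≡ 680 (mod 761)
169^1356 = 169^1024 × 169^256 × 169^64 × 169^8 × 169^4 ≡ 680 × 405 × 679 × 152 × 362 (mod 761).
Accumulate the product:
680 × 405 = 275400 ≡ 679
679 × 679 = 461041 ≡ 636
636 × 152 = 96672 ≡ 25
25 × 362 = 9050 ≡ 679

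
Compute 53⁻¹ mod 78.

By the extended Euclidean algorithm:
78 = 1·53 + 25
53 = 2·25 + 3
25 = 8·3 + 1
3 = 3·1 + 0
gcd(53, 78) = 1, so the inverse exists.
Back-substitute for 1:
1 = 1·25 − 8·3
  = −8·53 + 17·25
  = 17·78 − 25·53
So 53⁻¹ ≡ −25 ≡ 53 (mod 78).

53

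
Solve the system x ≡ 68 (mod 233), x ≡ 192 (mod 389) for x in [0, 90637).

18475

233⁻¹ mod 389: 233*192 ≡ 1 (mod 389), so 233⁻¹ ≡ 192.
x = 68 + 233*((192 − 68)*192 mod 389) = 68 + 233*79 = 18475.
Check: 18475 mod 233 = 68, 18475 mod 389 = 192. ✓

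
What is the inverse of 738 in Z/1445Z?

1445 = 1*738 + 707
738 = 1*707 + 31
707 = 22*31 + 25
31 = 1*25 + 6
25 = 4*6 + 1
6 = 6*1 + 0
gcd(738, 1445) = 1, so the inverse exists.
Back-substitute for 1:
1 = 1*25 − 4*6
  = −4*31 + 5*25
  = 5*707 − 114*31
  = −114*738 + 119*707
  = 119*1445 − 233*738
So 738⁻¹ ≡ −233 ≡ 1212 (mod 1445).

1212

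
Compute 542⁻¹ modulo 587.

By the extended Euclidean algorithm:
587 = 1×542 + 45
542 = 12×45 + 2
45 = 22×2 + 1
2 = 2×1 + 0
gcd(542, 587) = 1, so the inverse exists.
Back-substitute for 1:
1 = 1×45 − 22×2
  = −22×542 + 265×45
  = 265×587 − 287×542
So 542⁻¹ ≡ −287 ≡ 300 (mod 587).

300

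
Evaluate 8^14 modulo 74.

64

14 in binary is 1110, i.e. 14 = 8 + 4 + 2.
8^1 ≡ 8 (mod 74)
8^2 ≡ 8^2 = 64 (mod 74)
8^4 ≡ 64^2 = 4096 ≡ 26 (mod 74)
8^8 ≡ 26^2 = 676 ≡ 10 (mod 74)
8^14 = 8^8 * 8^4 * 8^2 ≡ 10 * 26 * 64 (mod 74).
Accumulate the product:
10 * 26 = 260 ≡ 38
38 * 64 = 2432 ≡ 64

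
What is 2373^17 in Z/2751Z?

273

Using repeated squaring:
17 in binary is 10001, i.e. 17 = 16 + 1.
2373^1 ≡ 2373 (mod 2751)
2373^2 ≡ 2373^2 = 5631129 ≡ 2583 (mod 2751)
2373^4 ≡ 2583^2 = 6671889 ≡ 714 (mod 2751)
2373^8 ≡ 714^2 = 509796 ≡ 861 (mod 2751)
2373^16 ≡ 861^2 = 741321 ≡ 1302 (mod 2751)
2373^17 = 2373^16 · 2373^1 ≡ 1302 · 2373 (mod 2751).
1302 · 2373 = 3089646 ≡ 273 (mod 2751).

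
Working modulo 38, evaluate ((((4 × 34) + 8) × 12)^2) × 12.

12

4 × 34 = 136 ≡ 22 (mod 38)
22 + 8 = 30
30 × 12 = 360 ≡ 18 (mod 38)
(18)^2 ≡ 20 (mod 38)
20 × 12 = 240 ≡ 12 (mod 38)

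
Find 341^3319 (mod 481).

By square-and-multiply:
3319 in binary is 110011110111, i.e. 3319 = 2048 + 1024 + 128 + 64 + 32 + 16 + 4 + 2 + 1.
341^1 ≡ 341 (mod 481)
341^2 ≡ 341^2 = 116281 ≡ 360 (mod 481)
341^4 ≡ 360^2 = 129600 ≡ 211 (mod 481)
341^8 ≡ 211^2 = 44521 ≡ 269 (mod 481)
341^16 ≡ 269^2 = 72361 ≡ 211 (mod 481)
341^32 ≡ 211^2 = 44521 ≡ 269 (mod 481)
341^64 ≡ 269^2 = 72361 ≡ 211 (mod 481)
341^128 ≡ 211^2 = 44521 ≡ 269 (mod 481)
341^256 ≡ 269^2 = 72361 ≡ 211 (mod 481)
341^512 ≡ 211^2 = 44521 ≡ 269 (mod 481)
341^1024 ≡ 269^2 = 72361 ≡ 211 (mod 481)
341^2048 ≡ 211^2 = 44521 ≡ 269 (mod 481)
341^3319 = 341^2048 · 341^1024 · 341^128 · 341^64 · 341^32 · 341^16 · 341^4 · 341^2 · 341^1 ≡ 269 · 211 · 269 · 211 · 269 · 211 · 211 · 360 · 341 (mod 481).
Accumulate the product:
269 · 211 = 56759 ≡ 1
1 · 269 = 269
269 · 211 = 56759 ≡ 1
1 · 269 = 269
269 · 211 = 56759 ≡ 1
1 · 211 = 211
211 · 360 = 75960 ≡ 443
443 · 341 = 151063 ≡ 29

29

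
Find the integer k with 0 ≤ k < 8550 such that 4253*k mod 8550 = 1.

Run the extended Euclidean algorithm:
8550 = 2×4253 + 44
4253 = 96×44 + 29
44 = 1×29 + 15
29 = 1×15 + 14
15 = 1×14 + 1
14 = 14×1 + 0
gcd(4253, 8550) = 1, so the inverse exists.
Bézout: 1 = 290×8550 − 583×4253.
So 4253⁻¹ ≡ −583 ≡ 7967 (mod 8550).

7967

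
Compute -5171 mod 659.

-5171 = -8×659 + 101, so -5171 ≡ 101 (mod 659).

101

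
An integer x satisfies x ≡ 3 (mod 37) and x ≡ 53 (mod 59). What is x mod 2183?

37⁻¹ mod 59: 37×8 ≡ 1 (mod 59), so 37⁻¹ ≡ 8.
x = 3 + 37×((53 − 3)×8 mod 59) = 3 + 37×46 = 1705.
Check: 1705 mod 37 = 3, 1705 mod 59 = 53. ✓

1705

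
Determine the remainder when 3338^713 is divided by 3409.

By square-and-multiply:
713 in binary is 1011001001, i.e. 713 = 512 + 128 + 64 + 8 + 1.
3338^1 ≡ 3338 (mod 3409)
3338^2 ≡ 3338^2 = 11142244 ≡ 1632 (mod 3409)
3338^4 ≡ 1632^2 = 2663424 ≡ 995 (mod 3409)
3338^8 ≡ 995^2 = 990025 ≡ 1415 (mod 3409)
3338^16 ≡ 1415^2 = 2002225 ≡ 1142 (mod 3409)
3338^32 ≡ 1142^2 = 1304164 ≡ 1926 (mod 3409)
3338^64 ≡ 1926^2 = 3709476 ≡ 484 (mod 3409)
3338^128 ≡ 484^2 = 234256 ≡ 2444 (mod 3409)
3338^256 ≡ 2444^2 = 5973136 ≡ 568 (mod 3409)
3338^512 ≡ 568^2 = 322624 ≡ 2178 (mod 3409)
3338^713 = 3338^512 × 3338^128 × 3338^64 × 3338^8 × 3338^1 ≡ 2178 × 2444 × 484 × 1415 × 3338 (mod 3409).
Accumulate the product:
2178 × 2444 = 5323032 ≡ 1583
1583 × 484 = 766172 ≡ 2556
2556 × 1415 = 3616740 ≡ 3200
3200 × 3338 = 10681600 ≡ 1203

1203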